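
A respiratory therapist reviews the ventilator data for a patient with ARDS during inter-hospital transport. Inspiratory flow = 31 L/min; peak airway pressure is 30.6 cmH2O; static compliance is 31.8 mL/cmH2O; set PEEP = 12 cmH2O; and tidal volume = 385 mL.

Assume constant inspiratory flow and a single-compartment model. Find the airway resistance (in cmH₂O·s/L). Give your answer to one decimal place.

12.6

Flow: 31 L/min ÷ 60 = 0.5167 L/s.
Equation of motion (constant flow): PIP = Vt/C + R·V̇ + PEEP.
R·V̇ = PIP − Vt/C − PEEP = 30.6 − 385/31.8 − 12 = 30.6 − 12.107 − 12 = 6.493 cmH2O.
R = 6.493 / 0.5167 = 12.566 cmH2O·s/L.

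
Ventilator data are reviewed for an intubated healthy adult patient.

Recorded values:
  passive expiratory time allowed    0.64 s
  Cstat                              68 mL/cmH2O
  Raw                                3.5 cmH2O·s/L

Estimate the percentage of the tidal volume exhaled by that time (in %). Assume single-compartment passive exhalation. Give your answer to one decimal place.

93.2

τ = R × C = 3.5 × 68 mL/cmH2O = 3.5 × 0.068 L/cmH2O = 0.238 s.
Passive exhalation: V(t)/V₀ = e^(−t/τ) = e^(−0.64/0.238) = 0.06794.
Fraction exhaled = 1 − 0.06794 = 0.9321 → 93.21%.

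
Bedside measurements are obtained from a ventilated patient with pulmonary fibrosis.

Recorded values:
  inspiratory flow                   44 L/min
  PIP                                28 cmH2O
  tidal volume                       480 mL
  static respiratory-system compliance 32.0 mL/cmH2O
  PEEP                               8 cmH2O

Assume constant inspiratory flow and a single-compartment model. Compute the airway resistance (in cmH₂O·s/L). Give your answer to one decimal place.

6.8

Flow: 44 L/min ÷ 60 = 0.7333 L/s.
Equation of motion (constant flow): PIP = Vt/C + R·V̇ + PEEP.
R·V̇ = PIP − Vt/C − PEEP = 28 − 480/32.0 − 8 = 28 − 15.0 − 8 = 5.0 cmH2O.
R = 5.0 / 0.7333 = 6.818 cmH2O·s/L.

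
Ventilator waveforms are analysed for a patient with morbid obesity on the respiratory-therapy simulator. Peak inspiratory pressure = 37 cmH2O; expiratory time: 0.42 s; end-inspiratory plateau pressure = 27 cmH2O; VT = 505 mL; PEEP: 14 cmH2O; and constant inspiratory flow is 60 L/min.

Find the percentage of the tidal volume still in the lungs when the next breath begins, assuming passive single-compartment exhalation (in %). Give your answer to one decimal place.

Flow: 60 L/min ÷ 60 = 1 L/s.
R = (PIP − Pplat)/V̇ = (37 − 27) / 1 = 10.0/1 = 10.0 cmH2O·s/L.
C = Vt/(Pplat − PEEP) = 505.0 / (27 − 14) = 505.0/13.0 = 38.846 mL/cmH2O.
τ = R × C = 10.0 × 0.03885 L/cmH2O = 0.3885 s.
Fraction remaining at end-expiration = e^(−Te/τ) = e^(−0.42/0.3885) = 0.3392 → 33.92%.

33.9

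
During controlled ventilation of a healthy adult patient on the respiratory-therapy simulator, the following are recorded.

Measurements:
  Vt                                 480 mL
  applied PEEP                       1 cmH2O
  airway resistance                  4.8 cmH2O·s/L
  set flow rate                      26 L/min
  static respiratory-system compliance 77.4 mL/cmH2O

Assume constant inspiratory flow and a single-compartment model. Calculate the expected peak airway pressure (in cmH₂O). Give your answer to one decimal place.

Flow: 26 L/min ÷ 60 = 0.4333 L/s.
Equation of motion (constant flow): PIP = Vt/C + R·V̇ + PEEP.
PIP = 480/77.4 + 4.8×0.4333 + 1 = 6.202 + 2.08 + 1 = 9.282 cmH2O.

9.3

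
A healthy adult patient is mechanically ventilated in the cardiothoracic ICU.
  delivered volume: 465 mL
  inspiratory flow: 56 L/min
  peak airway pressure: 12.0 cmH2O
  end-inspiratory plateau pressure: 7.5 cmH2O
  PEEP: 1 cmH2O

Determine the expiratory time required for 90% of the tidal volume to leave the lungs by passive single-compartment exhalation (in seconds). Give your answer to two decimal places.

Flow: 56 L/min ÷ 60 = 0.9333 L/s.
R = (PIP − Pplat)/V̇ = (12.0 − 7.5) / 0.9333 = 4.5/0.9333 = 4.822 cmH2O·s/L.
C = Vt/(Pplat − PEEP) = 465.0 / (7.5 − 1) = 465.0/6.5 = 71.538 mL/cmH2O.
τ = R × C = 4.822 × 0.07154 L/cmH2O = 0.345 s.
t = −τ·ln(1 − 0.90) = −0.345·ln(0.1) = 0.7944 s.

0.79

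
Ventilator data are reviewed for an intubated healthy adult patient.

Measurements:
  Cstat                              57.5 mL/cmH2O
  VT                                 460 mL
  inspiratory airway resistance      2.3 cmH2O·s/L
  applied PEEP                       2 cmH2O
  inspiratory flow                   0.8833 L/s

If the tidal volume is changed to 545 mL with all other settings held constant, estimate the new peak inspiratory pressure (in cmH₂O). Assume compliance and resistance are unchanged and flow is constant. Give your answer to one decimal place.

13.5

PIP = Vt/C + R·V̇ + PEEP (constant-flow equation of motion).
Only the elastic term changes: ΔPIP = ΔVt / C = (545 − 460) / 57.5 = 1.478 cmH2O.
Original PIP = 460/57.5 + 2.3×0.8833 + 2 = 12.032 cmH2O; new PIP = 12.032 + (1.478) = 13.51 cmH2O.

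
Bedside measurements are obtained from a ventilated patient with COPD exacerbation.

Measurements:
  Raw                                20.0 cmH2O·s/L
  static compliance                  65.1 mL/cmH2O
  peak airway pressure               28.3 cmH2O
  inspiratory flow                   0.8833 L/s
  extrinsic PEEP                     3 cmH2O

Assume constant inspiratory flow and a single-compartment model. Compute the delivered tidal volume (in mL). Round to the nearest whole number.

Equation of motion (constant flow): PIP = Vt/C + R·V̇ + PEEP.
Vt/C = PIP − R·V̇ − PEEP = 28.3 − 17.666 − 3 = 7.634 cmH2O.
Vt = C × 7.634 = 65.1 × 7.634 = 496.97 mL.

497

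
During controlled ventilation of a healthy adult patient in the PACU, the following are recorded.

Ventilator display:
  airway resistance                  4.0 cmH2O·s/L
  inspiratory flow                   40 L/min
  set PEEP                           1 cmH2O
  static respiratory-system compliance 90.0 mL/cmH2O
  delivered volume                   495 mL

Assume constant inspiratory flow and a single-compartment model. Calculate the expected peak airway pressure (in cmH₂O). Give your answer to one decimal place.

Flow: 40 L/min ÷ 60 = 0.6667 L/s.
Equation of motion (constant flow): PIP = Vt/C + R·V̇ + PEEP.
PIP = 495/90.0 + 4.0×0.6667 + 1 = 5.5 + 2.667 + 1 = 9.167 cmH2O.

9.2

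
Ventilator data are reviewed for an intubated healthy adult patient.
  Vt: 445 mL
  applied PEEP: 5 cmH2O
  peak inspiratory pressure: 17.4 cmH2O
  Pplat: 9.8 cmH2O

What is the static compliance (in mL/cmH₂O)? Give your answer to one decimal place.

92.7

Cstat = Vt / (Pplat − PEEP) = 445 / (9.8 − 5) = 445 / 4.8 = 92.708 mL/cmH2O.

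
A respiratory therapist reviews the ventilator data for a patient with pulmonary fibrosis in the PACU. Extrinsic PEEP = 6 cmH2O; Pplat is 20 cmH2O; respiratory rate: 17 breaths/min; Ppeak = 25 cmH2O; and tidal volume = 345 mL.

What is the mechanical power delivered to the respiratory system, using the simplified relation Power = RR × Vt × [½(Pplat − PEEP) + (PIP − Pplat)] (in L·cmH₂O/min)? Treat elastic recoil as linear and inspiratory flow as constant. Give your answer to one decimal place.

Per-breath work = Vt × [½(Pplat−PEEP) + (PIP−Pplat)] = 0.345 × [0.5×14.0 + 5.0] = 0.345 × 12.0 = 4.14 L·cmH2O.
Power = 17 × 4.14 = 70.38 L·cmH2O/min.

70.4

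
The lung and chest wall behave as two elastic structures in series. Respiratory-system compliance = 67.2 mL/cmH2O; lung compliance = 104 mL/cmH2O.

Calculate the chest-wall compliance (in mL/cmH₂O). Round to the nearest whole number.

190

1/Ccw = 1/Crs − 1/CL.
1/Ccw = 1/67.2 − 1/104 = 0.005266.
Ccw = 189.9 mL/cmH2O.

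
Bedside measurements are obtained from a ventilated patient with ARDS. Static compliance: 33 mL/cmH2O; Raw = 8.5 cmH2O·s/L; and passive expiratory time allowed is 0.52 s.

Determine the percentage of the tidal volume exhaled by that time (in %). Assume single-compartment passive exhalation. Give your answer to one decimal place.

84.3

τ = R × C = 8.5 × 33 mL/cmH2O = 8.5 × 0.033 L/cmH2O = 0.2805 s.
Passive exhalation: V(t)/V₀ = e^(−t/τ) = e^(−0.52/0.2805) = 0.1566.
Fraction exhaled = 1 − 0.1566 = 0.8434 → 84.34%.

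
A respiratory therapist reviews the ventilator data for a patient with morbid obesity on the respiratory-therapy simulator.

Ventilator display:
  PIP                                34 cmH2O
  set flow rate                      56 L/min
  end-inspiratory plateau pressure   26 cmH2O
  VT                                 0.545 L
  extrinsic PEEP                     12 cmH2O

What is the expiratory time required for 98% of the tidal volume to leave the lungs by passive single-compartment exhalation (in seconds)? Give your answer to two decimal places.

1.31

Flow: 56 L/min ÷ 60 = 0.9333 L/s.
R = (PIP − Pplat)/V̇ = (34 − 26) / 0.9333 = 8.0/0.9333 = 8.572 cmH2O·s/L.
C = Vt/(Pplat − PEEP) = 545.0 / (26 − 12) = 545.0/14.0 = 38.929 mL/cmH2O.
τ = R × C = 8.572 × 0.03893 L/cmH2O = 0.3337 s.
t = −τ·ln(1 − 0.98) = −0.3337·ln(0.02) = 1.305 s.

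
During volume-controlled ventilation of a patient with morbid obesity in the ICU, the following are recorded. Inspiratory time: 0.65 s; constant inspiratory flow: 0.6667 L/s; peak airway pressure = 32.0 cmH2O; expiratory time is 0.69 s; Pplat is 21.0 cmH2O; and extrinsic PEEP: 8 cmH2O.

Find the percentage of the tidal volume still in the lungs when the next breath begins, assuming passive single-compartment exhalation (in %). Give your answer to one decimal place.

Vt = flow × Ti = 0.6667 L/s × 0.65 s × 1000 mL/L = 433.36 mL.
R = (PIP − Pplat)/V̇ = (32.0 − 21.0) / 0.6667 = 11.0/0.6667 = 16.499 cmH2O·s/L.
C = Vt/(Pplat − PEEP) = 433.36 / (21.0 − 8) = 433.36/13.0 = 33.335 mL/cmH2O.
τ = R × C = 16.499 × 0.03334 L/cmH2O = 0.5501 s.
Fraction remaining at end-expiration = e^(−Te/τ) = e^(−0.69/0.5501) = 0.2853 → 28.53%.

28.5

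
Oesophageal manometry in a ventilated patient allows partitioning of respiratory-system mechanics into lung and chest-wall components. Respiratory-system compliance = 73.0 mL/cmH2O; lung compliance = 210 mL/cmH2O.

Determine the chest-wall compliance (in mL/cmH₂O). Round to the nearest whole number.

1/Ccw = 1/Crs − 1/CL.
1/Ccw = 1/73.0 − 1/210 = 0.008937.
Ccw = 111.89 mL/cmH2O.

112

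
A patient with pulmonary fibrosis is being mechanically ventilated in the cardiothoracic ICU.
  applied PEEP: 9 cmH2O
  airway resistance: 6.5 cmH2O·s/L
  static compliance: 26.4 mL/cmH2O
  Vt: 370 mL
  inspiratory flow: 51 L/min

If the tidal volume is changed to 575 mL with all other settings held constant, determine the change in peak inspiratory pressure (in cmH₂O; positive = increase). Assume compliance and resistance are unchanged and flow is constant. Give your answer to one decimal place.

7.8

PIP = Vt/C + R·V̇ + PEEP (constant-flow equation of motion).
Only the elastic term changes: ΔPIP = ΔVt / C = (575 − 370) / 26.4 = 7.765 cmH2O.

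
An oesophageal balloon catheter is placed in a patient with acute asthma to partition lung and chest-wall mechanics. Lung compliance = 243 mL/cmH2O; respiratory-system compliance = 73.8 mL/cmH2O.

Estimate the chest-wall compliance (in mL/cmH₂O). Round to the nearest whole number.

1/Ccw = 1/Crs − 1/CL.
1/Ccw = 1/73.8 − 1/243 = 0.009435.
Ccw = 105.99 mL/cmH2O.

106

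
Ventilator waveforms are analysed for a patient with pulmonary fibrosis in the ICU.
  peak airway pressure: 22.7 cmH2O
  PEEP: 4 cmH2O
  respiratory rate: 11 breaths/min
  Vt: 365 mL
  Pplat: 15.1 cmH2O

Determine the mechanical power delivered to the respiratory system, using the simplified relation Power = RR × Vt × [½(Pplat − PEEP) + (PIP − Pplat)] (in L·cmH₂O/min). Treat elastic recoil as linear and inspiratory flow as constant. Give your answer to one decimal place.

Per-breath work = Vt × [½(Pplat−PEEP) + (PIP−Pplat)] = 0.365 × [0.5×11.1 + 7.6] = 0.365 × 13.15 = 4.8 L·cmH2O.
Power = 11 × 4.8 = 52.8 L·cmH2O/min.

52.8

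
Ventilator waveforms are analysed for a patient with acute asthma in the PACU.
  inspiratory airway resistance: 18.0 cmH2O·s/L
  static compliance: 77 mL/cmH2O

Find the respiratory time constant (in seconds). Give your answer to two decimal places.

1.39

τ = R × C = 18.0 × 77 mL/cmH2O = 18.0 × 0.077 L/cmH2O = 1.386 s.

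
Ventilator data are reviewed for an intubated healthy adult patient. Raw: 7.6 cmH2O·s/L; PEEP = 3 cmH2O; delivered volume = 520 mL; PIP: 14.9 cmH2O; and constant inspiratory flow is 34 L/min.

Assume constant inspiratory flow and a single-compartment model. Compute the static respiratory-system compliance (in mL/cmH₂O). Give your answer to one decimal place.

Flow: 34 L/min ÷ 60 = 0.5667 L/s.
Equation of motion (constant flow): PIP = Vt/C + R·V̇ + PEEP.
Vt/C = PIP − R·V̇ − PEEP = 14.9 − 7.6×0.5667 − 3 = 14.9 − 4.307 − 3 = 7.593 cmH2O.
C = Vt / 7.593 = 520 / 7.593 = 68.484 mL/cmH2O.

68.5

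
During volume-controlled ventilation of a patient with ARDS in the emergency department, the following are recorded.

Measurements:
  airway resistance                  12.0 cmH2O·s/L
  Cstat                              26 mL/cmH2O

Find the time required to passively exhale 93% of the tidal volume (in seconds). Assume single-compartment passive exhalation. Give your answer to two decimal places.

τ = R × C = 12.0 × 26 mL/cmH2O = 12.0 × 0.026 L/cmH2O = 0.312 s.
Exhaled fraction f = 1 − e^(−t/τ) → t = −τ·ln(1 − f) = −0.312·ln(0.07) = 0.8297 s.

0.83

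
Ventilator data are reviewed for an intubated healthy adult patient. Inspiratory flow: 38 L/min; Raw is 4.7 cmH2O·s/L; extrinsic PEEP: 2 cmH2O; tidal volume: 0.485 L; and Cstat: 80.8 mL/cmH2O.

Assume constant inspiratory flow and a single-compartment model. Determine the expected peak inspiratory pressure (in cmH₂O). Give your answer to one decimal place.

Flow: 38 L/min ÷ 60 = 0.6333 L/s.
Equation of motion (constant flow): PIP = Vt/C + R·V̇ + PEEP.
PIP = 485/80.8 + 4.7×0.6333 + 2 = 6.002 + 2.977 + 2 = 10.979 cmH2O.

11.0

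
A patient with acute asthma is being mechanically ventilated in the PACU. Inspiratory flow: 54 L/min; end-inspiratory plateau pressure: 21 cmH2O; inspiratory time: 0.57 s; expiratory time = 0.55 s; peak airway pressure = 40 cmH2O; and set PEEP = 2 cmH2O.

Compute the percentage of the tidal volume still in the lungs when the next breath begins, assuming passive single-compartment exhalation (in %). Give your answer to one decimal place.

38.1

Flow: 54 L/min ÷ 60 = 0.9 L/s.
Vt = flow × Ti = 0.9 L/s × 0.57 s × 1000 mL/L = 513.0 mL.
R = (PIP − Pplat)/V̇ = (40 − 21) / 0.9 = 19.0/0.9 = 21.111 cmH2O·s/L.
C = Vt/(Pplat − PEEP) = 513.0 / (21 − 2) = 513.0/19.0 = 27.0 mL/cmH2O.
τ = R × C = 21.111 × 0.027 L/cmH2O = 0.57 s.
Fraction remaining at end-expiration = e^(−Te/τ) = e^(−0.55/0.57) = 0.381 → 38.1%.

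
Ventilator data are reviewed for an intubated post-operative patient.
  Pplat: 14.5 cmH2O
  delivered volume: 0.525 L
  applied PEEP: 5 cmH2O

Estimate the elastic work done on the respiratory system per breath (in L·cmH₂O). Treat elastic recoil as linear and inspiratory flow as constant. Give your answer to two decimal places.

2.49

Elastic work ≈ ½ × (Pplat − PEEP) × Vt = 0.5 × (14.5 − 5) × 0.525 L = 0.5 × 9.5 × 0.525 = 2.494 L·cmH2O.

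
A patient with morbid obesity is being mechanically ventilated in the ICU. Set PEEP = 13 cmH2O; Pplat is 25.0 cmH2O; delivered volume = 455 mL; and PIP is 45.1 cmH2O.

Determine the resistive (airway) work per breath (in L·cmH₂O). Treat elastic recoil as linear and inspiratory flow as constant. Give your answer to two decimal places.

9.15

With constant inspiratory flow the resistive pressure is constant at PIP − Pplat = 45.1 − 25.0 = 20.1 cmH2O, so resistive work = 20.1 × 0.455 = 9.146 L·cmH2O.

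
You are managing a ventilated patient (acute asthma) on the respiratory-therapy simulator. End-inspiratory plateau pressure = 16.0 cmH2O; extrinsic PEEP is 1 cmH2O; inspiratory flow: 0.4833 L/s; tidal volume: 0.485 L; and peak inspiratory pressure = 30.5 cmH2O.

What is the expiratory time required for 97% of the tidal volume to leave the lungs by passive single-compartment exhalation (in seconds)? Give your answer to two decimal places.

3.40

R = (PIP − Pplat)/V̇ = (30.5 − 16.0) / 0.4833 = 14.5/0.4833 = 30.002 cmH2O·s/L.
C = Vt/(Pplat − PEEP) = 485.0 / (16.0 − 1) = 485.0/15.0 = 32.333 mL/cmH2O.
τ = R × C = 30.002 × 0.03233 L/cmH2O = 0.97 s.
t = −τ·ln(1 − 0.97) = −0.97·ln(0.03) = 3.401 s.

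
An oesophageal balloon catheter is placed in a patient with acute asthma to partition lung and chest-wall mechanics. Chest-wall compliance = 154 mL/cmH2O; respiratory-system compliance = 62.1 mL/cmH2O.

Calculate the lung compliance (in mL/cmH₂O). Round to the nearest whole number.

1/CL = 1/Crs − 1/Ccw.
1/CL = 1/62.1 − 1/154 = 0.00961.
CL = 104.06 mL/cmH2O.

104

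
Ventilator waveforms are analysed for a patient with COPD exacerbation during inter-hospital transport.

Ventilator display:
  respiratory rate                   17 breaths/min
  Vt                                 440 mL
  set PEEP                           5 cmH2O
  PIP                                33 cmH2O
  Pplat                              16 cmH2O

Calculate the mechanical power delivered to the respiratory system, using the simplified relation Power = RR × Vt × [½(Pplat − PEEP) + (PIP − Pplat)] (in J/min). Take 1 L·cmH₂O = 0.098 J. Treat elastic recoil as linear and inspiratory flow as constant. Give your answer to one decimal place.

Per-breath work = Vt × [½(Pplat−PEEP) + (PIP−Pplat)] = 0.440 × [0.5×11.0 + 17.0] = 0.440 × 22.5 = 9.9 L·cmH2O.
Power = 17 × 9.9 = 168.3 L·cmH2O/min.
× 0.098 J/(L·cmH2O) → 16.493 J/min.

16.5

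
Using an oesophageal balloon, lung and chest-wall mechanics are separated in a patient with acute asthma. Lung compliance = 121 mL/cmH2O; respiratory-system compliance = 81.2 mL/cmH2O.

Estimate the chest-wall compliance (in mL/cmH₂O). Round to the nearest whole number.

1/Ccw = 1/Crs − 1/CL.
1/Ccw = 1/81.2 − 1/121 = 0.004051.
Ccw = 246.85 mL/cmH2O.

247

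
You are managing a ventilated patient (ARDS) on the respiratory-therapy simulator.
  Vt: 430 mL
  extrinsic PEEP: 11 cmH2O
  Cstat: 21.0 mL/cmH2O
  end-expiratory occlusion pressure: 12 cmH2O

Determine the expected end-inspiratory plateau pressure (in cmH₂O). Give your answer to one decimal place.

End-expiratory occlusion gives total PEEP = 12 cmH2O (intrinsic PEEP = 12 − 11 = 1). Use total PEEP for the elastic gradient.
Pplat = PEEPtotal + Vt / Cstat = 12 + 430 / 21.0 = 12 + 20.476 = 32.476 cmH2O.

32.5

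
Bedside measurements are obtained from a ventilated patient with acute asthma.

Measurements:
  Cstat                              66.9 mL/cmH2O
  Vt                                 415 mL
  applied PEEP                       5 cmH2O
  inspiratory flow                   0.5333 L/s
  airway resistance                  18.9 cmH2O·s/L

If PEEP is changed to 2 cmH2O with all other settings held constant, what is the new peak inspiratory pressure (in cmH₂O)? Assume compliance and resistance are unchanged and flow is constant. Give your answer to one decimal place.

18.3

PIP = Vt/C + R·V̇ + PEEP (constant-flow equation of motion).
Only the baseline term changes: ΔPIP = ΔPEEP = 2 − 5 = -3.0 cmH2O.
Original PIP = 415/66.9 + 18.9×0.5333 + 5 = 21.283 cmH2O; new PIP = 21.283 + (-3.0) = 18.283 cmH2O.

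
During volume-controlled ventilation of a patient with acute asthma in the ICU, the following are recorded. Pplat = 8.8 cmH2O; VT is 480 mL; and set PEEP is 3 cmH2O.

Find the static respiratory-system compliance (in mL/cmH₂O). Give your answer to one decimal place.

82.8

Cstat = Vt / (Pplat − PEEP) = 480 / (8.8 − 3) = 480 / 5.8 = 82.759 mL/cmH2O.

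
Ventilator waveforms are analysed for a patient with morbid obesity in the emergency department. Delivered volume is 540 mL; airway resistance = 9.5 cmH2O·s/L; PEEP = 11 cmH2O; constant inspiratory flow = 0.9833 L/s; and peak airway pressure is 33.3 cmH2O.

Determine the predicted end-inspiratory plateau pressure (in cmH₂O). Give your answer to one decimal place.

Pplat = PIP − Raw × flow = 33.3 − 9.5 × 0.9833 = 33.3 − 9.341 = 23.959 cmH2O.

24.0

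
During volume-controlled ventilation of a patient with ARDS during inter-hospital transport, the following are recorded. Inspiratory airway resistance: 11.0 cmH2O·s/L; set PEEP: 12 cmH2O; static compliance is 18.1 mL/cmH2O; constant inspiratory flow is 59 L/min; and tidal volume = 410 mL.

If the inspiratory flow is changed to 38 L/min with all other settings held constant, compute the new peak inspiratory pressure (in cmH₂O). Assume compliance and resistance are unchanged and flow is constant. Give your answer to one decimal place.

Flow: 59 L/min ÷ 60 = 0.9833 L/s.
New flow: 38 L/min ÷ 60 = 0.6333 L/s.
PIP = Vt/C + R·V̇ + PEEP (constant-flow equation of motion).
Only the resistive term changes: ΔPIP = R × ΔV̇ = 11.0 × (0.6333 − 0.9833) = 11.0 × -0.35 = -3.85 cmH2O.
Original PIP = 410/18.1 + 11.0×0.9833 + 12 = 45.468 cmH2O; new PIP = 45.468 + (-3.85) = 41.618 cmH2O.

41.6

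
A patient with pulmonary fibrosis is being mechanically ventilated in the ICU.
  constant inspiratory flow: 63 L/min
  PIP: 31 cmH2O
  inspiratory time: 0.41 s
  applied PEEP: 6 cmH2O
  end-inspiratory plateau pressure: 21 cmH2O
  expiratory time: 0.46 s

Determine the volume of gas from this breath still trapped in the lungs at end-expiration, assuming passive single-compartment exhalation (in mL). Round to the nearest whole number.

Flow: 63 L/min ÷ 60 = 1.05 L/s.
Vt = flow × Ti = 1.05 L/s × 0.41 s × 1000 mL/L = 430.5 mL.
R = (PIP − Pplat)/V̇ = (31 − 21) / 1.05 = 10.0/1.05 = 9.524 cmH2O·s/L.
C = Vt/(Pplat − PEEP) = 430.5 / (21 − 6) = 430.5/15.0 = 28.7 mL/cmH2O.
τ = R × C = 9.524 × 0.0287 L/cmH2O = 0.2733 s.
Fraction remaining = e^(−Te/τ) = e^(−0.46/0.2733) = 0.1858.
Trapped volume = 430.5 × 0.1858 = 79.987 mL.

80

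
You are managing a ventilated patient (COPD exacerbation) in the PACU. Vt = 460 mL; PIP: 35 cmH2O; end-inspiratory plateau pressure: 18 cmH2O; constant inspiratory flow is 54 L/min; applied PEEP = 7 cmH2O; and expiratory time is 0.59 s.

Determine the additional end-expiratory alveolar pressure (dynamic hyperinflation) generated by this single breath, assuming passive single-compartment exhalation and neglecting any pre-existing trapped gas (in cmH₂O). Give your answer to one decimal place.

Flow: 54 L/min ÷ 60 = 0.9 L/s.
R = (PIP − Pplat)/V̇ = (35 − 18) / 0.9 = 17.0/0.9 = 18.889 cmH2O·s/L.
C = Vt/(Pplat − PEEP) = 460.0 / (18 − 7) = 460.0/11.0 = 41.818 mL/cmH2O.
τ = R × C = 18.889 × 0.04182 L/cmH2O = 0.7899 s.
Fraction remaining = e^(−Te/τ) = e^(−0.59/0.7899) = 0.4738; trapped volume = 460.0 × 0.4738 = 217.95 mL.
Additional alveolar pressure from trapping ≈ V_trapped / C = 217.95 / 41.818 = 5.212 cmH2O.

5.2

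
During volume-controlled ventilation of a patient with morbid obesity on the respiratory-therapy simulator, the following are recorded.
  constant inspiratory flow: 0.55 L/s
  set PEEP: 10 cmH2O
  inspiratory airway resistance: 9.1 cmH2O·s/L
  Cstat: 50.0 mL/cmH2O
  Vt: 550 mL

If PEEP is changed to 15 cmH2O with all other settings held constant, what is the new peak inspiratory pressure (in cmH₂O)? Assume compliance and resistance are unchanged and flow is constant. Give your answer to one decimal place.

PIP = Vt/C + R·V̇ + PEEP (constant-flow equation of motion).
Only the baseline term changes: ΔPIP = ΔPEEP = 15 − 10 = 5.0 cmH2O.
Original PIP = 550/50.0 + 9.1×0.55 + 10 = 26.005 cmH2O; new PIP = 26.005 + (5.0) = 31.005 cmH2O.

31.0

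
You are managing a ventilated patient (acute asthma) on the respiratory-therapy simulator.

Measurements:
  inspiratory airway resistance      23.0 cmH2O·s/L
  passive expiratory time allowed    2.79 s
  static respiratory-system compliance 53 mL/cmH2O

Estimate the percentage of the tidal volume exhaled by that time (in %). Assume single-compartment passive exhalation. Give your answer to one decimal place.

τ = R × C = 23.0 × 53 mL/cmH2O = 23.0 × 0.053 L/cmH2O = 1.219 s.
Passive exhalation: V(t)/V₀ = e^(−t/τ) = e^(−2.79/1.219) = 0.1014.
Fraction exhaled = 1 − 0.1014 = 0.8986 → 89.86%.

89.9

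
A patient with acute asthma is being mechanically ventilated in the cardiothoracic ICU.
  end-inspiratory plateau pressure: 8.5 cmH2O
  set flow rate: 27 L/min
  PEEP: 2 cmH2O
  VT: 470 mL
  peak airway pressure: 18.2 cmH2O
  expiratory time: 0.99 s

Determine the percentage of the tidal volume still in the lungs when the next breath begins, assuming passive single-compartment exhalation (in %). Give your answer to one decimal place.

Flow: 27 L/min ÷ 60 = 0.45 L/s.
R = (PIP − Pplat)/V̇ = (18.2 − 8.5) / 0.45 = 9.7/0.45 = 21.556 cmH2O·s/L.
C = Vt/(Pplat − PEEP) = 470.0 / (8.5 − 2) = 470.0/6.5 = 72.308 mL/cmH2O.
τ = R × C = 21.556 × 0.07231 L/cmH2O = 1.559 s.
Fraction remaining at end-expiration = e^(−Te/τ) = e^(−0.99/1.559) = 0.5299 → 52.99%.

53.0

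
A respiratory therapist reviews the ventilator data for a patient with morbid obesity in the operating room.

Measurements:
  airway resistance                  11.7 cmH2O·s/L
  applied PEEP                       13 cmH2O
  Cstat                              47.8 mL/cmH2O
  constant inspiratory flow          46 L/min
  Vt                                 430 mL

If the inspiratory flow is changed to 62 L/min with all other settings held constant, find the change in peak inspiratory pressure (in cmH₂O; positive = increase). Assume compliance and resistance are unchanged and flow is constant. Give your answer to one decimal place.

3.1

Flow: 46 L/min ÷ 60 = 0.7667 L/s.
New flow: 62 L/min ÷ 60 = 1.0333 L/s.
PIP = Vt/C + R·V̇ + PEEP (constant-flow equation of motion).
Only the resistive term changes: ΔPIP = R × ΔV̇ = 11.7 × (1.0333 − 0.7667) = 11.7 × 0.2666 = 3.119 cmH2O.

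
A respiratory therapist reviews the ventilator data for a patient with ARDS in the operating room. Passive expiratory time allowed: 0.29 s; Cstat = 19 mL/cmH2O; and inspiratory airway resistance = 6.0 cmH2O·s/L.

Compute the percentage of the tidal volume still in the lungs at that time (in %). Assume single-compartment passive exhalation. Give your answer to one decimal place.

7.9

τ = R × C = 6.0 × 19 mL/cmH2O = 6.0 × 0.019 L/cmH2O = 0.114 s.
Passive exhalation: V(t)/V₀ = e^(−t/τ) = e^(−0.29/0.114) = 0.07856.
Fraction remaining = 0.07856 → 7.856%.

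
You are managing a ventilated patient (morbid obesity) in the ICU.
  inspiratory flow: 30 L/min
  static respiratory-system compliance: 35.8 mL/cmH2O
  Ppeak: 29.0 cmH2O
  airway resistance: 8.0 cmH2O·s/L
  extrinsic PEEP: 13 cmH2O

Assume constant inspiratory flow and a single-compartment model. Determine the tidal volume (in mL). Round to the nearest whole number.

430

Flow: 30 L/min ÷ 60 = 0.5 L/s.
Equation of motion (constant flow): PIP = Vt/C + R·V̇ + PEEP.
Vt/C = PIP − R·V̇ − PEEP = 29.0 − 4.0 − 13 = 12.0 cmH2O.
Vt = C × 12.0 = 35.8 × 12.0 = 429.6 mL.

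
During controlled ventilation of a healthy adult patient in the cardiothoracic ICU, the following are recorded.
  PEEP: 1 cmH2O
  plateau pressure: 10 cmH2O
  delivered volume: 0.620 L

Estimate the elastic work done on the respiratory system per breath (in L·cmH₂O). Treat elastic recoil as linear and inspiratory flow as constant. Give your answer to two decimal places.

Elastic work ≈ ½ × (Pplat − PEEP) × Vt = 0.5 × (10 − 1) × 0.620 L = 0.5 × 9.0 × 0.620 = 2.79 L·cmH2O.

2.79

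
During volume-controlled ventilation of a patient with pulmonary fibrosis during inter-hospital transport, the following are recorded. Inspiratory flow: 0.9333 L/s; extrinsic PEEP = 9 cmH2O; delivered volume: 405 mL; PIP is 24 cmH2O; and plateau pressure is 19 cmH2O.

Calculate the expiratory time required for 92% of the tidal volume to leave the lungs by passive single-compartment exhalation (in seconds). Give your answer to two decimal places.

0.55

R = (PIP − Pplat)/V̇ = (24 − 19) / 0.9333 = 5.0/0.9333 = 5.357 cmH2O·s/L.
C = Vt/(Pplat − PEEP) = 405.0 / (19 − 9) = 405.0/10.0 = 40.5 mL/cmH2O.
τ = R × C = 5.357 × 0.0405 L/cmH2O = 0.217 s.
t = −τ·ln(1 − 0.92) = −0.217·ln(0.08) = 0.5481 s.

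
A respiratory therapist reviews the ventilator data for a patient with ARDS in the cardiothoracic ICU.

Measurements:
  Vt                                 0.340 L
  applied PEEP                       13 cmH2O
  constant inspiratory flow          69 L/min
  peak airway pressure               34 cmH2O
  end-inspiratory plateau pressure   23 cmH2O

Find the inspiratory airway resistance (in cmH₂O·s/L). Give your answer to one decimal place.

Flow: 69 L/min ÷ 60 = 1.15 L/s.
Raw = (PIP − Pplat) / flow = (34 − 23) / 1.15 = 11.0 / 1.15 = 9.565 cmH2O·s/L.

9.6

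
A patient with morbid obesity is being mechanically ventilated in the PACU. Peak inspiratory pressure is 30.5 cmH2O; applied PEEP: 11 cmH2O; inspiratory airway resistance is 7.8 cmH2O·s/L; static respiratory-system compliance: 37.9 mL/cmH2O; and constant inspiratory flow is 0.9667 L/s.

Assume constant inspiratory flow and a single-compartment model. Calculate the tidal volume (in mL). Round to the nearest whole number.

Equation of motion (constant flow): PIP = Vt/C + R·V̇ + PEEP.
Vt/C = PIP − R·V̇ − PEEP = 30.5 − 7.54 − 11 = 11.96 cmH2O.
Vt = C × 11.96 = 37.9 × 11.96 = 453.28 mL.

453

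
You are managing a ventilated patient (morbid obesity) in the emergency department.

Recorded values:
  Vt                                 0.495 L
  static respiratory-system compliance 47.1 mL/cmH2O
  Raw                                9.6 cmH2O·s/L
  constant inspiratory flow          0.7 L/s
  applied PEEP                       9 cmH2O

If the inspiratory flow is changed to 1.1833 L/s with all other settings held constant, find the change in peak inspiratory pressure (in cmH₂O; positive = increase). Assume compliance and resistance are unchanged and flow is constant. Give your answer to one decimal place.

PIP = Vt/C + R·V̇ + PEEP (constant-flow equation of motion).
Only the resistive term changes: ΔPIP = R × ΔV̇ = 9.6 × (1.1833 − 0.7) = 9.6 × 0.4833 = 4.64 cmH2O.

4.6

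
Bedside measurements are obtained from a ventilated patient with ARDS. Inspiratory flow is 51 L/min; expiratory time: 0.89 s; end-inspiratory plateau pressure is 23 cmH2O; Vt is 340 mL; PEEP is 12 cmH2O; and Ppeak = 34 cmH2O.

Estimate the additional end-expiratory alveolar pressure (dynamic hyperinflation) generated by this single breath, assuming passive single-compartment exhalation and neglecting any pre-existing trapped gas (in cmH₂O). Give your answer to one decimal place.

1.2

Flow: 51 L/min ÷ 60 = 0.85 L/s.
R = (PIP − Pplat)/V̇ = (34 − 23) / 0.85 = 11.0/0.85 = 12.941 cmH2O·s/L.
C = Vt/(Pplat − PEEP) = 340.0 / (23 − 12) = 340.0/11.0 = 30.909 mL/cmH2O.
τ = R × C = 12.941 × 0.03091 L/cmH2O = 0.4 s.
Fraction remaining = e^(−Te/τ) = e^(−0.89/0.4) = 0.1081; trapped volume = 340.0 × 0.1081 = 36.754 mL.
Additional alveolar pressure from trapping ≈ V_trapped / C = 36.754 / 30.909 = 1.189 cmH2O.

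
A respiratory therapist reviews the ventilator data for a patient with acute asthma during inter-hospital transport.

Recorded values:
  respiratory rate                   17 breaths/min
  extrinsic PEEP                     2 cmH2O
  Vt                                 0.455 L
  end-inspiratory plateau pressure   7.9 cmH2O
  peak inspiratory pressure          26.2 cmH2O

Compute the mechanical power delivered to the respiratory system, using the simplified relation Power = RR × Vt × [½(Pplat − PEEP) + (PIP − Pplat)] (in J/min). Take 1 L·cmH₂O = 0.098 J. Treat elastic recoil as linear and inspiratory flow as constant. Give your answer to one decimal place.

Per-breath work = Vt × [½(Pplat−PEEP) + (PIP−Pplat)] = 0.455 × [0.5×5.9 + 18.3] = 0.455 × 21.25 = 9.669 L·cmH2O.
Power = 17 × 9.669 = 164.37 L·cmH2O/min.
× 0.098 J/(L·cmH2O) → 16.108 J/min.

16.1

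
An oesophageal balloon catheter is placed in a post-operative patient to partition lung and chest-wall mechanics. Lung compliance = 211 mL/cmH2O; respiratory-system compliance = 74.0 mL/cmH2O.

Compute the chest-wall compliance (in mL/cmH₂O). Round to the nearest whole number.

114

1/Ccw = 1/Crs − 1/CL.
1/Ccw = 1/74.0 − 1/211 = 0.008774.
Ccw = 113.97 mL/cmH2O.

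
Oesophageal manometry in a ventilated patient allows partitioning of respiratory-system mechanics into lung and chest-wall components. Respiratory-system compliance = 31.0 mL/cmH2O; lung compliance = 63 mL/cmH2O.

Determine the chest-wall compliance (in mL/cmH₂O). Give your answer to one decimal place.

61.0

1/Ccw = 1/Crs − 1/CL.
1/Ccw = 1/31.0 − 1/63 = 0.01639.
Ccw = 61.013 mL/cmH2O.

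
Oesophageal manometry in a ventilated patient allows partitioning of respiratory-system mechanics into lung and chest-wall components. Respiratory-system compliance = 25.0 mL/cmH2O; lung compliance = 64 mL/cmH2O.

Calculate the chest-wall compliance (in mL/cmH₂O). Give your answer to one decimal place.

41.0

1/Ccw = 1/Crs − 1/CL.
1/Ccw = 1/25.0 − 1/64 = 0.02438.
Ccw = 41.017 mL/cmH2O.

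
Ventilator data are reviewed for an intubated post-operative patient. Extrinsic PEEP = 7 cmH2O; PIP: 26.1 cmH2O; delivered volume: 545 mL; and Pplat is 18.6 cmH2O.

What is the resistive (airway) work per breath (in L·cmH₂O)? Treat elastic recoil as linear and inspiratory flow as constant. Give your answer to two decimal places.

4.09

With constant inspiratory flow the resistive pressure is constant at PIP − Pplat = 26.1 − 18.6 = 7.5 cmH2O, so resistive work = 7.5 × 0.545 = 4.088 L·cmH2O.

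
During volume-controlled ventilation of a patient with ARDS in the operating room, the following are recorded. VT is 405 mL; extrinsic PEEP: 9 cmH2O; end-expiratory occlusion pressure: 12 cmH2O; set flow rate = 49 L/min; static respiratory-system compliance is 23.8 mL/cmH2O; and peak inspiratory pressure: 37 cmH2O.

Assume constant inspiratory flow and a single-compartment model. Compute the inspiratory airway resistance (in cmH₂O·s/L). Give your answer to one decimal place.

Flow: 49 L/min ÷ 60 = 0.8167 L/s.
Total PEEP = 12 cmH2O (set 9 + intrinsic 3); this is the baseline alveolar pressure.
Equation of motion (constant flow): PIP = Vt/C + R·V̇ + PEEP.
R·V̇ = PIP − Vt/C − PEEP = 37 − 405/23.8 − 12 = 37 − 17.017 − 12 = 7.983 cmH2O.
R = 7.983 / 0.8167 = 9.775 cmH2O·s/L.

9.8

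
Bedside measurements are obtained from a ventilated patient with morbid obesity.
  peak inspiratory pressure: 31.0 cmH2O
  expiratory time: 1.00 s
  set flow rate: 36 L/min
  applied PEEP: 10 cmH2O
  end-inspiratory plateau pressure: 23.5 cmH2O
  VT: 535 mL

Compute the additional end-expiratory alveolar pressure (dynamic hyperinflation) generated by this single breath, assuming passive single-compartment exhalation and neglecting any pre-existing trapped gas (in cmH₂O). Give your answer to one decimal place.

Flow: 36 L/min ÷ 60 = 0.6 L/s.
R = (PIP − Pplat)/V̇ = (31.0 − 23.5) / 0.6 = 7.5/0.6 = 12.5 cmH2O·s/L.
C = Vt/(Pplat − PEEP) = 535.0 / (23.5 − 10) = 535.0/13.5 = 39.63 mL/cmH2O.
τ = R × C = 12.5 × 0.03963 L/cmH2O = 0.4954 s.
Fraction remaining = e^(−Te/τ) = e^(−1.00/0.4954) = 0.1328; trapped volume = 535.0 × 0.1328 = 71.048 mL.
Additional alveolar pressure from trapping ≈ V_trapped / C = 71.048 / 39.63 = 1.793 cmH2O.

1.8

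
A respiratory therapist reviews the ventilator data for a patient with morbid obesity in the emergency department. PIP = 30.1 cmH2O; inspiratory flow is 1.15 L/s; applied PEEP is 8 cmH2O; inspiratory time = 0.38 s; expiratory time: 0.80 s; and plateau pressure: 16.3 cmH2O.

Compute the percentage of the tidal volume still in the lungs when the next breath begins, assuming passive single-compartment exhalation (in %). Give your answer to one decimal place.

28.2

Vt = flow × Ti = 1.15 L/s × 0.38 s × 1000 mL/L = 437.0 mL.
R = (PIP − Pplat)/V̇ = (30.1 − 16.3) / 1.15 = 13.8/1.15 = 12.0 cmH2O·s/L.
C = Vt/(Pplat − PEEP) = 437.0 / (16.3 − 8) = 437.0/8.3 = 52.651 mL/cmH2O.
τ = R × C = 12.0 × 0.05265 L/cmH2O = 0.6318 s.
Fraction remaining at end-expiration = e^(−Te/τ) = e^(−0.80/0.6318) = 0.2819 → 28.19%.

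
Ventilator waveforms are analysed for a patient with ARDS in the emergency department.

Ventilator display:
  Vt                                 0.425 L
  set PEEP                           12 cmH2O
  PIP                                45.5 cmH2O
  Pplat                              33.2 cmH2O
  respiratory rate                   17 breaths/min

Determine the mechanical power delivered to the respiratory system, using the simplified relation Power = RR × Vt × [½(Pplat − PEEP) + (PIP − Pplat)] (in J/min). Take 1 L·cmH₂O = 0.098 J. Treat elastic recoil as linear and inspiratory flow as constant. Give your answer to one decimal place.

16.2

Per-breath work = Vt × [½(Pplat−PEEP) + (PIP−Pplat)] = 0.425 × [0.5×21.2 + 12.3] = 0.425 × 22.9 = 9.733 L·cmH2O.
Power = 17 × 9.733 = 165.46 L·cmH2O/min.
× 0.098 J/(L·cmH2O) → 16.215 J/min.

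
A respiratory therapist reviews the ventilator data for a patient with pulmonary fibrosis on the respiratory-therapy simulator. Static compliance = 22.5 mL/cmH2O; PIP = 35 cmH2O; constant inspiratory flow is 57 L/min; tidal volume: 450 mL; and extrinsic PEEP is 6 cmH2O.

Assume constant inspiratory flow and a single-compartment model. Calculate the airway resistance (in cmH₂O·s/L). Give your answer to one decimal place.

Flow: 57 L/min ÷ 60 = 0.95 L/s.
Equation of motion (constant flow): PIP = Vt/C + R·V̇ + PEEP.
R·V̇ = PIP − Vt/C − PEEP = 35 − 450/22.5 − 6 = 35 − 20.0 − 6 = 9.0 cmH2O.
R = 9.0 / 0.95 = 9.474 cmH2O·s/L.

9.5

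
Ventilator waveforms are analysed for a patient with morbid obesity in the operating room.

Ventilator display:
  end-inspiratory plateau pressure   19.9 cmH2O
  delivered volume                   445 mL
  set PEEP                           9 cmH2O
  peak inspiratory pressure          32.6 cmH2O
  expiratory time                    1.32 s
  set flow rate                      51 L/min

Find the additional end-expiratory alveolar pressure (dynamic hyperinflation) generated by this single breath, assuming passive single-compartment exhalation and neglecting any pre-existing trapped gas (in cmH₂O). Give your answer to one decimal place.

Flow: 51 L/min ÷ 60 = 0.85 L/s.
R = (PIP − Pplat)/V̇ = (32.6 − 19.9) / 0.85 = 12.7/0.85 = 14.941 cmH2O·s/L.
C = Vt/(Pplat − PEEP) = 445.0 / (19.9 − 9) = 445.0/10.9 = 40.826 mL/cmH2O.
τ = R × C = 14.941 × 0.04083 L/cmH2O = 0.61 s.
Fraction remaining = e^(−Te/τ) = e^(−1.32/0.61) = 0.1149; trapped volume = 445.0 × 0.1149 = 51.131 mL.
Additional alveolar pressure from trapping ≈ V_trapped / C = 51.131 / 40.826 = 1.252 cmH2O.

1.3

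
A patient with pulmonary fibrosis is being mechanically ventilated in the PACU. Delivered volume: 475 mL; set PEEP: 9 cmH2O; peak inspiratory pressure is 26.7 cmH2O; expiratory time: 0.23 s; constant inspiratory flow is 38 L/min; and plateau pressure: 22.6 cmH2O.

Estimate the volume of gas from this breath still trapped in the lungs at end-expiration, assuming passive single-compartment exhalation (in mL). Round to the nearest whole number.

172

Flow: 38 L/min ÷ 60 = 0.6333 L/s.
R = (PIP − Pplat)/V̇ = (26.7 − 22.6) / 0.6333 = 4.1/0.6333 = 6.474 cmH2O·s/L.
C = Vt/(Pplat − PEEP) = 475.0 / (22.6 − 9) = 475.0/13.6 = 34.926 mL/cmH2O.
τ = R × C = 6.474 × 0.03493 L/cmH2O = 0.2261 s.
Fraction remaining = e^(−Te/τ) = e^(−0.23/0.2261) = 0.3616.
Trapped volume = 475.0 × 0.3616 = 171.76 mL.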